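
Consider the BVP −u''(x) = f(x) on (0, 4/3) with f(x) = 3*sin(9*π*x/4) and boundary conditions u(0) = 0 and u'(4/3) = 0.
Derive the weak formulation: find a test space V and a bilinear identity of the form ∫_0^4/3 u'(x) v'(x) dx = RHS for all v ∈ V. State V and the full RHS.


V = {v ∈ H^1(0, 4/3) : v(0) = 0} (test functions vanish at x = 0 where u is specified); weak form: ∫_0^4/3 u'v' dx = ∫_0^4/3 (3*sin(9*π*x/4)) v dx for all v ∈ V.

Multiply both sides by a test function v and integrate from 0 to 4/3:
  ∫_0^4/3 −u''(x) v(x) dx = ∫_0^4/3 f(x) v(x) dx.
Integrate the LHS by parts once:
  ∫_0^4/3 −u'' v dx = −[u'(x) v(x)]_0^4/3 + ∫_0^4/3 u'(x) v'(x) dx.
Thus ∫_0^4/3 u'(x) v'(x) dx = ∫_0^4/3 f(x) v(x) dx + [u'(x) v(x)]_0^4/3.
Choose V so that boundary terms are either known or forced to vanish.
Mixed BC: u(0) = 0 (Dirichlet) and u'(4/3) = 0 (Neumann). Define V = {v ∈ H^1(0, 4/3) : v(0) = 0}. Then [u' v]_0^4/3 = u'(4/3)·v(4/3) − u'(0)·0 = 0.
Weak formulation: find u (satisfying any essential BC) such that ∫_0^4/3 u'(x) v'(x) dx = ∫_0^4/3 f v dx for all v ∈ V (Dirichlet at 0 absorbed into V; the Neumann datum at x = 4/3 is zero, so no boundary term remains).
Substituting f(x) = 3*sin(9*π*x/4), the right-hand side is ∫_0^4/3 (3*sin(9*π*x/4)) v dx.


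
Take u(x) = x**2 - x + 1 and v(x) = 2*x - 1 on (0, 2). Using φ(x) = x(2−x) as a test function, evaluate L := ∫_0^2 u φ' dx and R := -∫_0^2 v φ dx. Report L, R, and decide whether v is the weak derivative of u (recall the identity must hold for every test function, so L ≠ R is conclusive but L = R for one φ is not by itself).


LHS = -4/3, RHS = -4/3. Yes, v = u' weakly.

u(x) = x**2 - x + 1, classical derivative u'(x) = 2*x - 1.
φ(x) = x(2−x), so φ'(x) = 2 - 2*x.
Note φ(0) = φ(2) = 0, so the boundary term u·φ vanishes.
LHS = ∫_0^2 u(x) φ'(x) dx = ∫_0^2 (-2*x^3 + 4*x^2 - 4*x + 2) dx. Term by term:
  ∫_0^2 -2*x^3 dx = -8;  ∫_0^2 4*x^2 dx = 32/3;  ∫_0^2 -4*x dx = -8;
  ∫_0^2 2 dx = 4.
Sum: -8 + 32/3 − 8 + 4 = -4/3.
So LHS = -4/3.
∫_0^2 v(x) φ(x) dx = ∫_0^2 (-2*x^3 + 5*x^2 - 2*x) dx. Term by term:
  ∫_0^2 -2*x^3 dx = -8;  ∫_0^2 5*x^2 dx = 40/3;  ∫_0^2 -2*x dx = -4.
Sum: -8 + 40/3 − 4 = 4/3.
So RHS = -∫_0^2 v(x) φ(x) dx = -4/3.
LHS = RHS, so the identity holds for this test φ.
Moreover u is smooth here and v(x) = u'(x) = 2*x - 1 pointwise, so the identity holds for every test function. Hence v is the weak derivative of u.


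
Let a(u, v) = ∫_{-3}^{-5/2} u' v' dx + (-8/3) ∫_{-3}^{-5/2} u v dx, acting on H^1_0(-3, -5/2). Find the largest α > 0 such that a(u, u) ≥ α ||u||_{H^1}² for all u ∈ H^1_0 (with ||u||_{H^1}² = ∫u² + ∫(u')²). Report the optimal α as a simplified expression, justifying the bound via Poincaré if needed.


α = 4*(-2 + 3*π^2)/(3*(1 + 4*π^2))

Coercivity of a(·,·) on H^1_0(-3, -5/2) means a(u, u) ≥ α ||u||_{H^1}² for every u ∈ H^1_0.
The interval has length L = 1/2, and Poincaré/coercivity depend only on L. Here a(u, u) = ∫(u')² + (-8/3)·∫u².
Here c = -8/3 < 0 with |c| < (π/L)² = 4*π^2, so coercivity still holds. The condition a(u,u) ≥ α||u||_{H^1}² reads (1−α)∫(u')² ≥ (α−c)∫u². Any admissible α is ≤ 1 (rapidly oscillating u have ∫u²/∫(u')² → 0), and α = 1 would force 0 ≥ (1−c)∫u², impossible since c < 1; so 1−α > 0. By the sharp Poincaré inequality on H^1_0 of an interval of length L, ∫(u')² ≥ (π/L)²∫u² with equality for the first sine mode sin(π(x−x₀)/L) (x₀ the left endpoint), so the inequality holds for all u iff (1−α)(π/L)² ≥ α − c, i.e. α ≤ ((π/L)² + c)/((π/L)² + 1) = (1 + c(L/π)²)/(1 + (L/π)²). (Direct route, valid since c ≤ 0: Poincaré gives c∫u² ≥ c(L/π)²∫(u')², so a(u,u) ≥ (1 + c(L/π)²)∫(u')², while ||u||_{H^1}² ≤ (1 + (L/π)²)∫(u')²; dividing yields the same α.) With (π/L)² = 4*π^2 and c = -8/3, the largest admissible constant is α = ((π/L)² + c)/((π/L)² + 1).
Simplifying, α = 4*(-2 + 3*π^2)/(3*(1 + 4*π^2)).


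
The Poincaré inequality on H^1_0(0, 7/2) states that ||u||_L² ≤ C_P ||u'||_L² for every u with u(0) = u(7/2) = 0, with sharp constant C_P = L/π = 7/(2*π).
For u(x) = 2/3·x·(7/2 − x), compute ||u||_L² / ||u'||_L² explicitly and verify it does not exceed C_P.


||u||_L² / ||u'||_L² = 7*sqrt(10)/20 < C_P = 7/(2*π).

u(x) = 2/3·x·(7/2 − x), so u'(x) = 7/3 - 4*x/3.
u(x) = 2/3·x·(7/2 − x) vanishes at x = 0 and x = 7/2, so u ∈ H^1_0(0, 7/2). Differentiate via the product rule and integrate the resulting polynomials term by term.
  ∫_0^7/2 u² dx = ∫_0^7/2 (4*x^4/9 - 28*x^3/9 + 49*x^2/9) dx. Term by term:
    ∫_0^7/2 4*x^4/9 dx = 16807/360;  ∫_0^7/2 -28*x^3/9 dx = -16807/144;  ∫_0^7/2 49*x^2/9 dx = 16807/216.
  Sum: 16807/360 − 16807/144 + 16807/216 = 16807/2160.
  ∫_0^7/2 (u')² dx = ∫_0^7/2 (16*x^2/9 - 56*x/9 + 49/9) dx. Term by term:
    ∫_0^7/2 16*x^2/9 dx = 686/27;  ∫_0^7/2 -56*x/9 dx = -343/9;  ∫_0^7/2 49/9 dx = 343/18.
  Sum: 686/27 − 343/9 + 343/18 = 343/54.
∫_0^7/2 u² dx = 16807/2160, so ||u||_L² = 49*sqrt(105)/180.
∫_0^7/2 (u')² dx = 343/54, so ||u'||_L² = 7*sqrt(42)/18.
Ratio ||u||_L² / ||u'||_L² = 7*sqrt(10)/20.
Sharp Poincaré constant on H^1_0(0, 7/2) is C_P = L/π = 7/(2*π), achieved by sin(2*π/7·x).
A polynomial bump cannot attain the sharp Poincaré constant (only the first sine eigenfunction does), so the ratio is strictly less than C_P, consistent with ||u||_L² ≤ C_P ||u'||_L².


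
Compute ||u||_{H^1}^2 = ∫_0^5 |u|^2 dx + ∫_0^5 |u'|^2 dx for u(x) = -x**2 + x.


||u||_{H^1}^2 = 2855/6

The H^1 norm (squared) on an interval (0, L) is
  ||u||_{H^1}^2 = ∫_0^L u(x)^2 dx + ∫_0^L u'(x)^2 dx.
Compute u'(x) = 1 - 2*x.
Then u(x)^2 = x**4 - 2*x**3 + x**2 and u'(x)^2 = 4*x**2 - 4*x + 1.
Integrate each monomial from 0 to 5 using ∫_0^5 c·x^n dx = c·5^(n+1)/(n+1):
  ∫_0^5 u(x)^2 dx = ∫_0^5 (x^4 - 2*x^3 + x^2) dx. Term by term:
    ∫_0^5 x^4 dx = 625;  ∫_0^5 -2*x^3 dx = -625/2;  ∫_0^5 x^2 dx = 125/3.
  Sum: 625 − 625/2 + 125/3 = 2125/6.
  ∫_0^5 u'(x)^2 dx = ∫_0^5 (4*x^2 - 4*x + 1) dx. Term by term:
    ∫_0^5 4*x^2 dx = 500/3;  ∫_0^5 -4*x dx = -50;  ∫_0^5 1 dx = 5.
  Sum: 500/3 − 50 + 5 = 365/3.
Adding: ||u||_{H^1}^2 = 2125/6 + 365/3 = 2855/6.


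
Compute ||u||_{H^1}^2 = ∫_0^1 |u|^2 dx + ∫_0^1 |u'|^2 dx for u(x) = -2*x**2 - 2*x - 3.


||u||_{H^1}^2 = 607/15

The H^1 norm (squared) on an interval (0, L) is
  ||u||_{H^1}^2 = ∫_0^L u(x)^2 dx + ∫_0^L u'(x)^2 dx.
Compute u'(x) = -4*x - 2.
Then u(x)^2 = 4*x**4 + 8*x**3 + 16*x**2 + 12*x + 9 and u'(x)^2 = 16*x**2 + 16*x + 4.
Integrate each monomial from 0 to 1 using ∫_0^1 c·x^n dx = c·1^(n+1)/(n+1):
  ∫_0^1 u(x)^2 dx = ∫_0^1 (4*x^4 + 8*x^3 + 16*x^2 + 12*x + 9) dx. Term by term:
    ∫_0^1 4*x^4 dx = 4/5;  ∫_0^1 8*x^3 dx = 2;  ∫_0^1 16*x^2 dx = 16/3;
    ∫_0^1 12*x dx = 6;  ∫_0^1 9 dx = 9.
  Sum: 4/5 + 2 + 16/3 + 6 + 9 = 347/15.
  ∫_0^1 u'(x)^2 dx = ∫_0^1 (16*x^2 + 16*x + 4) dx. Term by term:
    ∫_0^1 16*x^2 dx = 16/3;  ∫_0^1 16*x dx = 8;  ∫_0^1 4 dx = 4.
  Sum: 16/3 + 8 + 4 = 52/3.
Adding: ||u||_{H^1}^2 = 347/15 + 52/3 = 607/15.


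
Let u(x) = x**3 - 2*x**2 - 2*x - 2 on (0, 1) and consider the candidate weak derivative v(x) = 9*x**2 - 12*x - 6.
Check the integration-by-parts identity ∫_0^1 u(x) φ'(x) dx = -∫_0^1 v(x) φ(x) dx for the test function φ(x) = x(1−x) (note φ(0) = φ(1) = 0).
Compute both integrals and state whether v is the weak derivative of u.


LHS = 31/60, RHS = 31/20. No, v is not the weak derivative of u.

u(x) = x**3 - 2*x**2 - 2*x - 2, classical derivative u'(x) = 3*x**2 - 4*x - 2.
φ(x) = x(1−x), so φ'(x) = 1 - 2*x.
Note φ(0) = φ(1) = 0, so the boundary term u·φ vanishes.
LHS = ∫_0^1 u(x) φ'(x) dx = ∫_0^1 (-2*x^4 + 5*x^3 + 2*x^2 + 2*x - 2) dx. Term by term:
  ∫_0^1 -2*x^4 dx = -2/5;  ∫_0^1 5*x^3 dx = 5/4;  ∫_0^1 2*x^2 dx = 2/3;
  ∫_0^1 2*x dx = 1;  ∫_0^1 -2 dx = -2.
Sum: -2/5 + 5/4 + 2/3 + 1 − 2 = 31/60.
So LHS = 31/60.
∫_0^1 v(x) φ(x) dx = ∫_0^1 (-9*x^4 + 21*x^3 - 6*x^2 - 6*x) dx. Term by term:
  ∫_0^1 -9*x^4 dx = -9/5;  ∫_0^1 21*x^3 dx = 21/4;  ∫_0^1 -6*x^2 dx = -2;
  ∫_0^1 -6*x dx = -3.
Sum: -9/5 + 21/4 − 2 − 3 = -31/20.
So RHS = -∫_0^1 v(x) φ(x) dx = 31/20.
LHS − RHS = -31/30 ≠ 0, so the identity fails.
(For a valid weak derivative the identity must hold for EVERY test function, in particular this one. The failure shows v is NOT the weak derivative of u.)
Correct weak derivative would be u'(x) = 3*x**2 - 4*x - 2.


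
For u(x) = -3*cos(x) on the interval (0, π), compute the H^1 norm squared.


||u||_{H^1(0,π)}^2 = 9*π

u'(x) = 3*sin(x).
Expand u² and (u')² and integrate term by term on (0, π), using: for integers n ≥ 1, ∫_0^π sin²(nx) dx = ∫_0^π cos²(nx) dx = π/2; for n ≠ n', ∫_0^π sin(nx)sin(n'x) dx = ∫_0^π cos(nx)cos(n'x) dx = 0; and by product-to-sum, ∫_0^π sin(nx)cos(n'x) dx = ½∫_0^π [sin((n+n')x) + sin((n−n')x)] dx, which is 0 when n+n' is even and 2n/(n²−n'²) when n+n' is odd (it need not vanish on (0, π)).
  u² squared terms: (-3)²·∫cos(x)² dx = 9·π/2 = 9*π/2.
  So ∫_0^π u² dx = 9*π/2.
  (u')² squared terms: (3)²·∫sin(x)² dx = 9·π/2 = 9*π/2.
  So ∫_0^π (u')² dx = 9*π/2.
||u||_{H^1}^2 = (9*π/2) + (9*π/2) = 9*π.


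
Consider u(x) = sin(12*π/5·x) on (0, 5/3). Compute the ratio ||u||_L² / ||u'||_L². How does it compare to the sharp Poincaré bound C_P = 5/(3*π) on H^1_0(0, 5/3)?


||u||_L² / ||u'||_L² = 5/(12*π) < C_P = 5/(3*π).

u(x) = sin(12*π/5·x), so u'(x) = 12*π*cos(12*π*x/5)/5.
Writing u(x) = A·sin(kπx/L) with A = 1 and k = 4, use ∫_0^L sin²(kπx/L) dx = L/2 and ∫_0^L cos²(kπx/L) dx = L/2.
u² = 1·sin²(12*π/5·x) and (u')² = 144*π^2/25·cos²(12*π/5·x), and each of sin², cos² integrates to L/2 = 5/6 over (0, 5/3).
∫_0^5/3 u² dx = 5/6, so ||u||_L² = sqrt(30)/6.
∫_0^5/3 (u')² dx = 24*π^2/5, so ||u'||_L² = 2*sqrt(30)*π/5.
Ratio ||u||_L² / ||u'||_L² = 5/(12*π).
Sharp Poincaré constant on H^1_0(0, 5/3) is C_P = L/π = 5/(3*π), achieved by sin(3*π/5·x).
This is the k = 4 harmonic; the ratio L/(kπ) is strictly less than C_P = L/π, consistent with the sharp inequality ||u||_L² ≤ C_P ||u'||_L².


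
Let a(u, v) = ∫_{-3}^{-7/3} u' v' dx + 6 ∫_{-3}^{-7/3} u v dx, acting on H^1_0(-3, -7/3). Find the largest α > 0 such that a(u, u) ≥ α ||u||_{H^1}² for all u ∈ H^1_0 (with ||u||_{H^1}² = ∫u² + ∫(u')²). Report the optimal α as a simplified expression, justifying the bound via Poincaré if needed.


α = 1

Coercivity of a(·,·) on H^1_0(-3, -7/3) means a(u, u) ≥ α ||u||_{H^1}² for every u ∈ H^1_0.
The interval has length L = 2/3, and Poincaré/coercivity depend only on L. Here a(u, u) = ∫(u')² + (6)·∫u².
Here c = 6 ≥ 1, so a(u,u) = ∫(u')² + c∫u² ≥ ∫(u')² + ∫u² = ||u||_{H^1}², i.e. α = 1 works. No larger α is possible: a(u,u) ≥ α||u||_{H^1}² means (1−α)∫(u')² ≥ (α−c)∫u², and for the modes u_n = sin(nπ(x−x₀)/L) (x₀ the left endpoint) one has ∫u_n²/∫(u_n')² = (L/(nπ))² → 0, so a(u_n,u_n)/||u_n||_{H^1}² → 1. Hence the optimal constant is α = 1.
Therefore α = 1.


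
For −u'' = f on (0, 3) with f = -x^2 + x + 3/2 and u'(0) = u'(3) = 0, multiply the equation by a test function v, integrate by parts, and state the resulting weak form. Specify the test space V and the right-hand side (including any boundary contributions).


V = H^1(0, 3) (no boundary constraint on v; u is determined up to an additive constant); weak form: ∫_0^3 u'v' dx = ∫_0^3 (-x^2 + x + 3/2) v dx for all v ∈ V.

Multiply both sides by a test function v and integrate from 0 to 3:
  ∫_0^3 −u''(x) v(x) dx = ∫_0^3 f(x) v(x) dx.
Integrate the LHS by parts once:
  ∫_0^3 −u'' v dx = −[u'(x) v(x)]_0^3 + ∫_0^3 u'(x) v'(x) dx.
Thus ∫_0^3 u'(x) v'(x) dx = ∫_0^3 f(x) v(x) dx + [u'(x) v(x)]_0^3.
Choose V so that boundary terms are either known or forced to vanish.
u has homogeneous Neumann: u'(0) = u'(3) = 0. So [u' v]_0^3 = 0·v(3) − 0·v(0) = 0 for any v; take V = H^1(0, 3).
Weak formulation: find u (satisfying any essential BC) such that ∫_0^3 u'(x) v'(x) dx = ∫_0^3 f v dx for all v ∈ V (homogeneous Neumann, so boundary terms vanish).
Substituting f(x) = -x^2 + x + 3/2, the right-hand side is ∫_0^3 (-x^2 + x + 3/2) v dx.
Compatibility check (pure Neumann): taking v ≡ 1 ∈ V gives 0 = ∫_0^3 f dx + (0) − (0), i.e. ∫_0^3 f dx must equal u'(0) − u'(3) = 0. Indeed ∫_0^3 (-x^2 + x + 3/2) dx = 0, so the data are compatible. The solution is then unique only up to an additive constant (fix it e.g. by requiring ∫_0^3 u dx = 0).


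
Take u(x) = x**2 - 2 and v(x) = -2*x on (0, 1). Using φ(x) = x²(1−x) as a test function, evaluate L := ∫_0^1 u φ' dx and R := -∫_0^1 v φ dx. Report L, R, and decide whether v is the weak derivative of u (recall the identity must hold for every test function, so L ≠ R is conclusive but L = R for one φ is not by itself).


LHS = -1/10, RHS = 1/10. No, v is not the weak derivative of u.

u(x) = x**2 - 2, classical derivative u'(x) = 2*x.
φ(x) = x²(1−x), so φ'(x) = x*(2 - 3*x).
Note φ(0) = φ(1) = 0, so the boundary term u·φ vanishes.
LHS = ∫_0^1 u(x) φ'(x) dx = ∫_0^1 (-3*x^4 + 2*x^3 + 6*x^2 - 4*x) dx. Term by term:
  ∫_0^1 -3*x^4 dx = -3/5;  ∫_0^1 2*x^3 dx = 1/2;  ∫_0^1 6*x^2 dx = 2;
  ∫_0^1 -4*x dx = -2.
Sum: -3/5 + 1/2 + 2 − 2 = -1/10.
So LHS = -1/10.
∫_0^1 v(x) φ(x) dx = ∫_0^1 (2*x^4 - 2*x^3) dx. Term by term:
  ∫_0^1 2*x^4 dx = 2/5;  ∫_0^1 -2*x^3 dx = -1/2.
Sum: 2/5 − 1/2 = -1/10.
So RHS = -∫_0^1 v(x) φ(x) dx = 1/10.
LHS − RHS = -1/5 ≠ 0, so the identity fails.
(For a valid weak derivative the identity must hold for EVERY test function, in particular this one. The failure shows v is NOT the weak derivative of u.)
Correct weak derivative would be u'(x) = 2*x.


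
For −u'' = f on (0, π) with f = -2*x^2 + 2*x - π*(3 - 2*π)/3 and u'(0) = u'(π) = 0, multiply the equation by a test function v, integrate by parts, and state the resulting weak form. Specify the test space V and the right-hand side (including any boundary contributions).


V = H^1(0, π) (no boundary constraint on v; u is determined up to an additive constant); weak form: ∫_0^π u'v' dx = ∫_0^π (-2*x^2 + 2*x - π*(3 - 2*π)/3) v dx for all v ∈ V.

Multiply both sides by a test function v and integrate from 0 to π:
  ∫_0^π −u''(x) v(x) dx = ∫_0^π f(x) v(x) dx.
Integrate the LHS by parts once:
  ∫_0^π −u'' v dx = −[u'(x) v(x)]_0^π + ∫_0^π u'(x) v'(x) dx.
Thus ∫_0^π u'(x) v'(x) dx = ∫_0^π f(x) v(x) dx + [u'(x) v(x)]_0^π.
Choose V so that boundary terms are either known or forced to vanish.
u has homogeneous Neumann: u'(0) = u'(π) = 0. So [u' v]_0^π = 0·v(π) − 0·v(0) = 0 for any v; take V = H^1(0, π).
Weak formulation: find u (satisfying any essential BC) such that ∫_0^π u'(x) v'(x) dx = ∫_0^π f v dx for all v ∈ V (homogeneous Neumann, so boundary terms vanish).
Substituting f(x) = -2*x^2 + 2*x - π*(3 - 2*π)/3, the right-hand side is ∫_0^π (-2*x^2 + 2*x - π*(3 - 2*π)/3) v dx.
Compatibility check (pure Neumann): taking v ≡ 1 ∈ V gives 0 = ∫_0^π f dx + (0) − (0), i.e. ∫_0^π f dx must equal u'(0) − u'(π) = 0. Indeed ∫_0^π (-2*x^2 + 2*x - π*(3 - 2*π)/3) dx = 0, so the data are compatible. The solution is then unique only up to an additive constant (fix it e.g. by requiring ∫_0^π u dx = 0).


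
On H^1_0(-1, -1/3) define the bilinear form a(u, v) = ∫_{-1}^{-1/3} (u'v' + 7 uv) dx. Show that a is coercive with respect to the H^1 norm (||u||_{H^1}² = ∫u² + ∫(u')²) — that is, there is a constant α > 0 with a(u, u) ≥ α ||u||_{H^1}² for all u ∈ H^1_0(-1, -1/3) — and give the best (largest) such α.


α = 1

Coercivity of a(·,·) on H^1_0(-1, -1/3) means a(u, u) ≥ α ||u||_{H^1}² for every u ∈ H^1_0.
The interval has length L = 2/3, and Poincaré/coercivity depend only on L. Here a(u, u) = ∫(u')² + (7)·∫u².
Here c = 7 ≥ 1, so a(u,u) = ∫(u')² + c∫u² ≥ ∫(u')² + ∫u² = ||u||_{H^1}², i.e. α = 1 works. No larger α is possible: a(u,u) ≥ α||u||_{H^1}² means (1−α)∫(u')² ≥ (α−c)∫u², and for the modes u_n = sin(nπ(x−x₀)/L) (x₀ the left endpoint) one has ∫u_n²/∫(u_n')² = (L/(nπ))² → 0, so a(u_n,u_n)/||u_n||_{H^1}² → 1. Hence the optimal constant is α = 1.
Therefore α = 1.


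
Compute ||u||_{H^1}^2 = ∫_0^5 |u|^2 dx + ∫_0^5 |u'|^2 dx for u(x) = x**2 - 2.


||u||_{H^1}^2 = 645

The H^1 norm (squared) on an interval (0, L) is
  ||u||_{H^1}^2 = ∫_0^L u(x)^2 dx + ∫_0^L u'(x)^2 dx.
Compute u'(x) = 2*x.
Then u(x)^2 = x**4 - 4*x**2 + 4 and u'(x)^2 = 4*x**2.
Integrate each monomial from 0 to 5 using ∫_0^5 c·x^n dx = c·5^(n+1)/(n+1):
  ∫_0^5 u(x)^2 dx = ∫_0^5 (x^4 - 4*x^2 + 4) dx. Term by term:
    ∫_0^5 x^4 dx = 625;  ∫_0^5 -4*x^2 dx = -500/3;  ∫_0^5 4 dx = 20.
  Sum: 625 − 500/3 + 20 = 1435/3.
  ∫_0^5 u'(x)^2 dx = ∫_0^5 (4*x^2) dx. Term by term:
    ∫_0^5 4*x^2 dx = 500/3.
Adding: ||u||_{H^1}^2 = 1435/3 + 500/3 = 645.


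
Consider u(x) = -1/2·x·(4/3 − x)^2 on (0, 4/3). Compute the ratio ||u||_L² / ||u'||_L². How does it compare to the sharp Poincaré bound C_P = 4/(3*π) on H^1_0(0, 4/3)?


||u||_L² / ||u'||_L² = 2*sqrt(14)/21 < C_P = 4/(3*π).

u(x) = -1/2·x·(4/3 − x)^2, so u'(x) = (4 - 9*x)*(3*x - 4)/18.
u(x) = -1/2·x·(4/3 − x)^2 vanishes at x = 0 and x = 4/3, so u ∈ H^1_0(0, 4/3). Differentiate via the product rule and integrate the resulting polynomials term by term.
  ∫_0^4/3 u² dx = ∫_0^4/3 (x^6/4 - 4*x^5/3 + 8*x^4/3 - 64*x^3/27 + 64*x^2/81) dx. Term by term:
    ∫_0^4/3 x^6/4 dx = 4096/15309;  ∫_0^4/3 -4*x^5/3 dx = -8192/6561;  ∫_0^4/3 8*x^4/3 dx = 8192/3645;
    ∫_0^4/3 -64*x^3/27 dx = -4096/2187;  ∫_0^4/3 64*x^2/81 dx = 4096/6561.
  Sum: 4096/15309 − 8192/6561 + 8192/3645 − 4096/2187 + 4096/6561 = 4096/229635.
  ∫_0^4/3 (u')² dx = ∫_0^4/3 (9*x^4/4 - 8*x^3 + 88*x^2/9 - 128*x/27 + 64/81) dx. Term by term:
    ∫_0^4/3 9*x^4/4 dx = 256/135;  ∫_0^4/3 -8*x^3 dx = -512/81;  ∫_0^4/3 88*x^2/9 dx = 5632/729;
    ∫_0^4/3 -128*x/27 dx = -1024/243;  ∫_0^4/3 64/81 dx = 256/243.
  Sum: 256/135 − 512/81 + 5632/729 − 1024/243 + 256/243 = 512/3645.
∫_0^4/3 u² dx = 4096/229635, so ||u||_L² = 64*sqrt(35)/2835.
∫_0^4/3 (u')² dx = 512/3645, so ||u'||_L² = 16*sqrt(10)/135.
Ratio ||u||_L² / ||u'||_L² = 2*sqrt(14)/21.
Sharp Poincaré constant on H^1_0(0, 4/3) is C_P = L/π = 4/(3*π), achieved by sin(3*π/4·x).
A polynomial bump cannot attain the sharp Poincaré constant (only the first sine eigenfunction does), so the ratio is strictly less than C_P, consistent with ||u||_L² ≤ C_P ||u'||_L².


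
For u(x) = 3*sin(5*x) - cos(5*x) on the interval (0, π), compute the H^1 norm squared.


||u||_{H^1(0,π)}^2 = 130*π

u'(x) = 5*sin(5*x) + 15*cos(5*x).
Expand u² and (u')² and integrate term by term on (0, π), using: for integers n ≥ 1, ∫_0^π sin²(nx) dx = ∫_0^π cos²(nx) dx = π/2; for n ≠ n', ∫_0^π sin(nx)sin(n'x) dx = ∫_0^π cos(nx)cos(n'x) dx = 0; and by product-to-sum, ∫_0^π sin(nx)cos(n'x) dx = ½∫_0^π [sin((n+n')x) + sin((n−n')x)] dx, which is 0 when n+n' is even and 2n/(n²−n'²) when n+n' is odd (it need not vanish on (0, π)).
  u² squared terms: (-1)²·∫cos(5x)² dx = 1·π/2 = π/2;  (3)²·∫sin(5x)² dx = 9·π/2 = 9*π/2.
  u² cross terms: 2·(-1)·(3)·∫cos(5x)·sin(5x) dx = -6·(0) = 0.
  So ∫_0^π u² dx = π/2 + 9*π/2 + 0 = 5*π.
  (u')² squared terms: (5)²·∫sin(5x)² dx = 25·π/2 = 25*π/2;  (15)²·∫cos(5x)² dx = 225·π/2 = 225*π/2.
  (u')² cross terms: 2·(5)·(15)·∫sin(5x)·cos(5x) dx = 150·(0) = 0.
  So ∫_0^π (u')² dx = 25*π/2 + 225*π/2 + 0 = 125*π.
||u||_{H^1}^2 = (5*π) + (125*π) = 130*π.


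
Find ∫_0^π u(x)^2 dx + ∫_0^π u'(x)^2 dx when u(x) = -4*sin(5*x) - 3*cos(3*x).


||u||_{H^1(0,π)}^2 = 253*π

u'(x) = 9*sin(3*x) - 20*cos(5*x).
Expand u² and (u')² and integrate term by term on (0, π), using: for integers n ≥ 1, ∫_0^π sin²(nx) dx = ∫_0^π cos²(nx) dx = π/2; for n ≠ n', ∫_0^π sin(nx)sin(n'x) dx = ∫_0^π cos(nx)cos(n'x) dx = 0; and by product-to-sum, ∫_0^π sin(nx)cos(n'x) dx = ½∫_0^π [sin((n+n')x) + sin((n−n')x)] dx, which is 0 when n+n' is even and 2n/(n²−n'²) when n+n' is odd (it need not vanish on (0, π)).
  u² squared terms: (-4)²·∫sin(5x)² dx = 16·π/2 = 8*π;  (-3)²·∫cos(3x)² dx = 9·π/2 = 9*π/2.
  u² cross terms: 2·(-4)·(-3)·∫sin(5x)·cos(3x) dx = 24·(0) = 0.
  So ∫_0^π u² dx = 8*π + 9*π/2 + 0 = 25*π/2.
  (u')² squared terms: (-20)²·∫cos(5x)² dx = 400·π/2 = 200*π;  (9)²·∫sin(3x)² dx = 81·π/2 = 81*π/2.
  (u')² cross terms: 2·(-20)·(9)·∫cos(5x)·sin(3x) dx = -360·(0) = 0.
  So ∫_0^π (u')² dx = 200*π + 81*π/2 + 0 = 481*π/2.
||u||_{H^1}^2 = (25*π/2) + (481*π/2) = 253*π.


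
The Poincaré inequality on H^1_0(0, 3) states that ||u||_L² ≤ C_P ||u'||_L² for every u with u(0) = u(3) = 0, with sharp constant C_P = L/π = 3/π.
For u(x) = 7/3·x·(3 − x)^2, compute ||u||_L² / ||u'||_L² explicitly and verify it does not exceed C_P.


||u||_L² / ||u'||_L² = 3*sqrt(14)/14 < C_P = 3/π.

u(x) = 7/3·x·(3 − x)^2, so u'(x) = 7*(x - 3)*(x - 1).
u(x) = 7/3·x·(3 − x)^2 vanishes at x = 0 and x = 3, so u ∈ H^1_0(0, 3). Differentiate via the product rule and integrate the resulting polynomials term by term.
  ∫_0^3 u² dx = ∫_0^3 (49*x^6/9 - 196*x^5/3 + 294*x^4 - 588*x^3 + 441*x^2) dx. Term by term:
    ∫_0^3 49*x^6/9 dx = 1701;  ∫_0^3 -196*x^5/3 dx = -7938;  ∫_0^3 294*x^4 dx = 71442/5;
    ∫_0^3 -588*x^3 dx = -11907;  ∫_0^3 441*x^2 dx = 3969.
  Sum: 1701 − 7938 + 71442/5 − 11907 + 3969 = 567/5.
  ∫_0^3 (u')² dx = ∫_0^3 (49*x^4 - 392*x^3 + 1078*x^2 - 1176*x + 441) dx. Term by term:
    ∫_0^3 49*x^4 dx = 11907/5;  ∫_0^3 -392*x^3 dx = -7938;  ∫_0^3 1078*x^2 dx = 9702;
    ∫_0^3 -1176*x dx = -5292;  ∫_0^3 441 dx = 1323.
  Sum: 11907/5 − 7938 + 9702 − 5292 + 1323 = 882/5.
∫_0^3 u² dx = 567/5, so ||u||_L² = 9*sqrt(35)/5.
∫_0^3 (u')² dx = 882/5, so ||u'||_L² = 21*sqrt(10)/5.
Ratio ||u||_L² / ||u'||_L² = 3*sqrt(14)/14.
Sharp Poincaré constant on H^1_0(0, 3) is C_P = L/π = 3/π, achieved by sin(π/3·x).
A polynomial bump cannot attain the sharp Poincaré constant (only the first sine eigenfunction does), so the ratio is strictly less than C_P, consistent with ||u||_L² ≤ C_P ||u'||_L².


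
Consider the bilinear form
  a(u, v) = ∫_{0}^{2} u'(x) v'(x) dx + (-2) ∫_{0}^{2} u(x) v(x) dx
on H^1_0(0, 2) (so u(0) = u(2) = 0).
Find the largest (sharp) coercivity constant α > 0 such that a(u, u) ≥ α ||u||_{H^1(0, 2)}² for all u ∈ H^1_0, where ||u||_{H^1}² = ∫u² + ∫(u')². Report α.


α = (-8 + π^2)/(4 + π^2)

Coercivity of a(·,·) on H^1_0(0, 2) means a(u, u) ≥ α ||u||_{H^1}² for every u ∈ H^1_0.
The interval has length L = 2, and Poincaré/coercivity depend only on L. Here a(u, u) = ∫(u')² + (-2)·∫u².
Here c = -2 < 0 with |c| < (π/L)² = π^2/4, so coercivity still holds. The condition a(u,u) ≥ α||u||_{H^1}² reads (1−α)∫(u')² ≥ (α−c)∫u². Any admissible α is ≤ 1 (rapidly oscillating u have ∫u²/∫(u')² → 0), and α = 1 would force 0 ≥ (1−c)∫u², impossible since c < 1; so 1−α > 0. By the sharp Poincaré inequality on H^1_0 of an interval of length L, ∫(u')² ≥ (π/L)²∫u² with equality for the first sine mode sin(π(x−x₀)/L) (x₀ the left endpoint), so the inequality holds for all u iff (1−α)(π/L)² ≥ α − c, i.e. α ≤ ((π/L)² + c)/((π/L)² + 1) = (1 + c(L/π)²)/(1 + (L/π)²). (Direct route, valid since c ≤ 0: Poincaré gives c∫u² ≥ c(L/π)²∫(u')², so a(u,u) ≥ (1 + c(L/π)²)∫(u')², while ||u||_{H^1}² ≤ (1 + (L/π)²)∫(u')²; dividing yields the same α.) With (π/L)² = π^2/4 and c = -2, the largest admissible constant is α = ((π/L)² + c)/((π/L)² + 1).
Simplifying, α = (-8 + π^2)/(4 + π^2).


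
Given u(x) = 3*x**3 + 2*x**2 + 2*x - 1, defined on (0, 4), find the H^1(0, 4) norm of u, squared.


||u||_{H^1}^2 = 5783828/105

The H^1 norm (squared) on an interval (0, L) is
  ||u||_{H^1}^2 = ∫_0^L u(x)^2 dx + ∫_0^L u'(x)^2 dx.
Compute u'(x) = 9*x**2 + 4*x + 2.
Then u(x)^2 = 9*x**6 + 12*x**5 + 16*x**4 + 2*x**3 - 4*x + 1 and u'(x)^2 = 81*x**4 + 72*x**3 + 52*x**2 + 16*x + 4.
Integrate each monomial from 0 to 4 using ∫_0^4 c·x^n dx = c·4^(n+1)/(n+1):
  ∫_0^4 u(x)^2 dx = ∫_0^4 (9*x^6 + 12*x^5 + 16*x^4 + 2*x^3 - 4*x + 1) dx. Term by term:
    ∫_0^4 9*x^6 dx = 147456/7;  ∫_0^4 12*x^5 dx = 8192;  ∫_0^4 16*x^4 dx = 16384/5;
    ∫_0^4 2*x^3 dx = 128;  ∫_0^4 -4*x dx = -32;  ∫_0^4 1 dx = 4.
  Sum: 147456/7 + 8192 + 16384/5 + 128 − 32 + 4 = 1142188/35.
  ∫_0^4 u'(x)^2 dx = ∫_0^4 (81*x^4 + 72*x^3 + 52*x^2 + 16*x + 4) dx. Term by term:
    ∫_0^4 81*x^4 dx = 82944/5;  ∫_0^4 72*x^3 dx = 4608;  ∫_0^4 52*x^2 dx = 3328/3;
    ∫_0^4 16*x dx = 128;  ∫_0^4 4 dx = 16.
  Sum: 82944/5 + 4608 + 3328/3 + 128 + 16 = 336752/15.
Adding: ||u||_{H^1}^2 = 1142188/35 + 336752/15 = 5783828/105.


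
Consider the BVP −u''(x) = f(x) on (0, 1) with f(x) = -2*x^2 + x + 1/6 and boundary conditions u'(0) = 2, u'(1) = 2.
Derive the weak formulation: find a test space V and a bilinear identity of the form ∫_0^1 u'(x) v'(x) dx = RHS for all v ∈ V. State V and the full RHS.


V = H^1(0, 1) (v unrestricted at boundary; u is determined up to an additive constant); weak form: ∫_0^1 u'v' dx = ∫_0^1 (-2*x^2 + x + 1/6) v dx + 2·v(1) − 2·v(0) for all v ∈ V.

Multiply both sides by a test function v and integrate from 0 to 1:
  ∫_0^1 −u''(x) v(x) dx = ∫_0^1 f(x) v(x) dx.
Integrate the LHS by parts once:
  ∫_0^1 −u'' v dx = −[u'(x) v(x)]_0^1 + ∫_0^1 u'(x) v'(x) dx.
Thus ∫_0^1 u'(x) v'(x) dx = ∫_0^1 f(x) v(x) dx + [u'(x) v(x)]_0^1.
Choose V so that boundary terms are either known or forced to vanish.
u has inhomogeneous Neumann u'(0) = 2, u'(1) = 2. [u' v]_0^1 = (2)·v(1) − (2)·v(0) = 2·v(1) − 2·v(0). Take V = H^1(0, 1); boundary term becomes part of RHS.
Weak formulation: find u (satisfying any essential BC) such that ∫_0^1 u'(x) v'(x) dx = ∫_0^1 f v dx + 2·v(1) − 2·v(0) for all v ∈ V (Neumann data are natural BCs: they enter the RHS as boundary terms).
Substituting f(x) = -2*x^2 + x + 1/6, the right-hand side is ∫_0^1 (-2*x^2 + x + 1/6) v dx + 2·v(1) − 2·v(0).
Compatibility check (pure Neumann): taking v ≡ 1 ∈ V gives 0 = ∫_0^1 f dx + (2) − (2), i.e. ∫_0^1 f dx must equal u'(0) − u'(1) = 0. Indeed ∫_0^1 (-2*x^2 + x + 1/6) dx = 0, so the data are compatible. The solution is then unique only up to an additive constant (fix it e.g. by requiring ∫_0^1 u dx = 0).


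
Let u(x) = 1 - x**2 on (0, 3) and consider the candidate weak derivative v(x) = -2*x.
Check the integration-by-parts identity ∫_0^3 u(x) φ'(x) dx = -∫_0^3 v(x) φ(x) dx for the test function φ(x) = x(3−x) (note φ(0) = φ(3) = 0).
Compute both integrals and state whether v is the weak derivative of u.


LHS = 27/2, RHS = 27/2. Yes, v = u' weakly.

u(x) = 1 - x**2, classical derivative u'(x) = -2*x.
φ(x) = x(3−x), so φ'(x) = 3 - 2*x.
Note φ(0) = φ(3) = 0, so the boundary term u·φ vanishes.
LHS = ∫_0^3 u(x) φ'(x) dx = ∫_0^3 (2*x^3 - 3*x^2 - 2*x + 3) dx. Term by term:
  ∫_0^3 2*x^3 dx = 81/2;  ∫_0^3 -3*x^2 dx = -27;  ∫_0^3 -2*x dx = -9;
  ∫_0^3 3 dx = 9.
Sum: 81/2 − 27 − 9 + 9 = 27/2.
So LHS = 27/2.
∫_0^3 v(x) φ(x) dx = ∫_0^3 (2*x^3 - 6*x^2) dx. Term by term:
  ∫_0^3 2*x^3 dx = 81/2;  ∫_0^3 -6*x^2 dx = -54.
Sum: 81/2 − 54 = -27/2.
So RHS = -∫_0^3 v(x) φ(x) dx = 27/2.
LHS = RHS, so the identity holds for this test φ.
Moreover u is smooth here and v(x) = u'(x) = -2*x pointwise, so the identity holds for every test function. Hence v is the weak derivative of u.


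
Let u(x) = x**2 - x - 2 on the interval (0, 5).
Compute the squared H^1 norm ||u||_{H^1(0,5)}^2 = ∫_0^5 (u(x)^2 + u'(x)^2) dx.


||u||_{H^1}^2 = 2275/6

The H^1 norm (squared) on an interval (0, L) is
  ||u||_{H^1}^2 = ∫_0^L u(x)^2 dx + ∫_0^L u'(x)^2 dx.
Compute u'(x) = 2*x - 1.
Then u(x)^2 = x**4 - 2*x**3 - 3*x**2 + 4*x + 4 and u'(x)^2 = 4*x**2 - 4*x + 1.
Integrate each monomial from 0 to 5 using ∫_0^5 c·x^n dx = c·5^(n+1)/(n+1):
  ∫_0^5 u(x)^2 dx = ∫_0^5 (x^4 - 2*x^3 - 3*x^2 + 4*x + 4) dx. Term by term:
    ∫_0^5 x^4 dx = 625;  ∫_0^5 -2*x^3 dx = -625/2;  ∫_0^5 -3*x^2 dx = -125;
    ∫_0^5 4*x dx = 50;  ∫_0^5 4 dx = 20.
  Sum: 625 − 625/2 − 125 + 50 + 20 = 515/2.
  ∫_0^5 u'(x)^2 dx = ∫_0^5 (4*x^2 - 4*x + 1) dx. Term by term:
    ∫_0^5 4*x^2 dx = 500/3;  ∫_0^5 -4*x dx = -50;  ∫_0^5 1 dx = 5.
  Sum: 500/3 − 50 + 5 = 365/3.
Adding: ||u||_{H^1}^2 = 515/2 + 365/3 = 2275/6.


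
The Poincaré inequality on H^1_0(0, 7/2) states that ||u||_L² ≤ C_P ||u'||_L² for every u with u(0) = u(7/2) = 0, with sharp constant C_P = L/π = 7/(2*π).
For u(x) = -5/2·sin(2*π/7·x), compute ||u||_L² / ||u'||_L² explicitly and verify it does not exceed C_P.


||u||_L² / ||u'||_L² = 7/(2*π) = C_P.

u(x) = -5/2·sin(2*π/7·x), so u'(x) = -5*π*cos(2*π*x/7)/7.
Writing u(x) = A·sin(kπx/L) with A = -5/2 and k = 1, use ∫_0^L sin²(kπx/L) dx = L/2 and ∫_0^L cos²(kπx/L) dx = L/2.
u² = 25/4·sin²(2*π/7·x) and (u')² = 25*π^2/49·cos²(2*π/7·x), and each of sin², cos² integrates to L/2 = 7/4 over (0, 7/2).
∫_0^7/2 u² dx = 175/16, so ||u||_L² = 5*sqrt(7)/4.
∫_0^7/2 (u')² dx = 25*π^2/28, so ||u'||_L² = 5*sqrt(7)*π/14.
Ratio ||u||_L² / ||u'||_L² = 7/(2*π).
Sharp Poincaré constant on H^1_0(0, 7/2) is C_P = L/π = 7/(2*π), achieved by sin(2*π/7·x).
This is the k = 1 eigenfunction (up to amplitude), so the ratio equals the sharp Poincaré constant exactly.


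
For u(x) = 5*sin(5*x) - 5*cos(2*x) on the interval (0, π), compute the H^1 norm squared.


||u||_{H^1(0,π)}^2 = -2500/21 + 775*π/2

u'(x) = 10*sin(2*x) + 25*cos(5*x).
Expand u² and (u')² and integrate term by term on (0, π), using: for integers n ≥ 1, ∫_0^π sin²(nx) dx = ∫_0^π cos²(nx) dx = π/2; for n ≠ n', ∫_0^π sin(nx)sin(n'x) dx = ∫_0^π cos(nx)cos(n'x) dx = 0; and by product-to-sum, ∫_0^π sin(nx)cos(n'x) dx = ½∫_0^π [sin((n+n')x) + sin((n−n')x)] dx, which is 0 when n+n' is even and 2n/(n²−n'²) when n+n' is odd (it need not vanish on (0, π)).
  u² squared terms: (-5)²·∫cos(2x)² dx = 25·π/2 = 25*π/2;  (5)²·∫sin(5x)² dx = 25·π/2 = 25*π/2.
  u² cross terms: 2·(-5)·(5)·∫cos(2x)·sin(5x) dx = -50·(10/21) = -500/21.
  So ∫_0^π u² dx = 25*π/2 + 25*π/2 − 500/21 = -500/21 + 25*π.
  (u')² squared terms: (10)²·∫sin(2x)² dx = 100·π/2 = 50*π;  (25)²·∫cos(5x)² dx = 625·π/2 = 625*π/2.
  (u')² cross terms: 2·(10)·(25)·∫sin(2x)·cos(5x) dx = 500·(-4/21) = -2000/21.
  So ∫_0^π (u')² dx = 50*π + 625*π/2 − 2000/21 = -2000/21 + 725*π/2.
||u||_{H^1}^2 = (-500/21 + 25*π) + (-2000/21 + 725*π/2) = -2500/21 + 775*π/2.


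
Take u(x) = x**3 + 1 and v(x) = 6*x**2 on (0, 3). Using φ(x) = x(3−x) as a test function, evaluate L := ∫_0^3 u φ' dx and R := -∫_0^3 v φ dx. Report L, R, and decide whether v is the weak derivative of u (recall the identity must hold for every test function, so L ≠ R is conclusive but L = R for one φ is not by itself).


LHS = -729/20, RHS = -729/10. No, v is not the weak derivative of u.

u(x) = x**3 + 1, classical derivative u'(x) = 3*x**2.
φ(x) = x(3−x), so φ'(x) = 3 - 2*x.
Note φ(0) = φ(3) = 0, so the boundary term u·φ vanishes.
LHS = ∫_0^3 u(x) φ'(x) dx = ∫_0^3 (-2*x^4 + 3*x^3 - 2*x + 3) dx. Term by term:
  ∫_0^3 -2*x^4 dx = -486/5;  ∫_0^3 3*x^3 dx = 243/4;  ∫_0^3 -2*x dx = -9;
  ∫_0^3 3 dx = 9.
Sum: -486/5 + 243/4 − 9 + 9 = -729/20.
So LHS = -729/20.
∫_0^3 v(x) φ(x) dx = ∫_0^3 (-6*x^4 + 18*x^3) dx. Term by term:
  ∫_0^3 -6*x^4 dx = -1458/5;  ∫_0^3 18*x^3 dx = 729/2.
Sum: -1458/5 + 729/2 = 729/10.
So RHS = -∫_0^3 v(x) φ(x) dx = -729/10.
LHS − RHS = 729/20 ≠ 0, so the identity fails.
(For a valid weak derivative the identity must hold for EVERY test function, in particular this one. The failure shows v is NOT the weak derivative of u.)
Correct weak derivative would be u'(x) = 3*x**2.


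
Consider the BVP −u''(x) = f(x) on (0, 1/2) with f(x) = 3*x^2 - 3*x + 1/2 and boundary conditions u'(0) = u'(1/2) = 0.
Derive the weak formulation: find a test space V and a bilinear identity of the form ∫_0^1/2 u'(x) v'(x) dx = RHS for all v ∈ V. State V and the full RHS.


V = H^1(0, 1/2) (no boundary constraint on v; u is determined up to an additive constant); weak form: ∫_0^1/2 u'v' dx = ∫_0^1/2 (3*x^2 - 3*x + 1/2) v dx for all v ∈ V.

Multiply both sides by a test function v and integrate from 0 to 1/2:
  ∫_0^1/2 −u''(x) v(x) dx = ∫_0^1/2 f(x) v(x) dx.
Integrate the LHS by parts once:
  ∫_0^1/2 −u'' v dx = −[u'(x) v(x)]_0^1/2 + ∫_0^1/2 u'(x) v'(x) dx.
Thus ∫_0^1/2 u'(x) v'(x) dx = ∫_0^1/2 f(x) v(x) dx + [u'(x) v(x)]_0^1/2.
Choose V so that boundary terms are either known or forced to vanish.
u has homogeneous Neumann: u'(0) = u'(1/2) = 0. So [u' v]_0^1/2 = 0·v(1/2) − 0·v(0) = 0 for any v; take V = H^1(0, 1/2).
Weak formulation: find u (satisfying any essential BC) such that ∫_0^1/2 u'(x) v'(x) dx = ∫_0^1/2 f v dx for all v ∈ V (homogeneous Neumann, so boundary terms vanish).
Substituting f(x) = 3*x^2 - 3*x + 1/2, the right-hand side is ∫_0^1/2 (3*x^2 - 3*x + 1/2) v dx.
Compatibility check (pure Neumann): taking v ≡ 1 ∈ V gives 0 = ∫_0^1/2 f dx + (0) − (0), i.e. ∫_0^1/2 f dx must equal u'(0) − u'(1/2) = 0. Indeed ∫_0^1/2 (3*x^2 - 3*x + 1/2) dx = 0, so the data are compatible. The solution is then unique only up to an additive constant (fix it e.g. by requiring ∫_0^1/2 u dx = 0).


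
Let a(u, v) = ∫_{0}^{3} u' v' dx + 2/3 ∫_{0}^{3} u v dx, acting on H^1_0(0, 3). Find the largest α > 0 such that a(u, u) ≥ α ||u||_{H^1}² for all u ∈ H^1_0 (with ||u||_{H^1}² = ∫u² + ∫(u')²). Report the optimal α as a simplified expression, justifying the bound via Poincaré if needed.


α = (6 + π^2)/(9 + π^2)

Coercivity of a(·,·) on H^1_0(0, 3) means a(u, u) ≥ α ||u||_{H^1}² for every u ∈ H^1_0.
The interval has length L = 3, and Poincaré/coercivity depend only on L. Here a(u, u) = ∫(u')² + (2/3)·∫u².
Here 0 < c = 2/3 < 1. The condition a(u,u) ≥ α||u||_{H^1}² reads (1−α)∫(u')² ≥ (α−c)∫u². Any admissible α is ≤ 1 (rapidly oscillating u have ∫u²/∫(u')² → 0), and α = 1 would force 0 ≥ (1−c)∫u², impossible since c < 1; so 1−α > 0. By the sharp Poincaré inequality on H^1_0 of an interval of length L, ∫(u')² ≥ (π/L)²∫u² with equality for the first sine mode sin(π(x−x₀)/L) (x₀ the left endpoint), so the inequality holds for all u iff (1−α)(π/L)² ≥ α − c, i.e. α ≤ ((π/L)² + c)/((π/L)² + 1) = (1 + c(L/π)²)/(1 + (L/π)²). With (π/L)² = π^2/9 and c = 2/3, the largest admissible constant is α = ((π/L)² + c)/((π/L)² + 1).
Simplifying, α = (6 + π^2)/(9 + π^2).


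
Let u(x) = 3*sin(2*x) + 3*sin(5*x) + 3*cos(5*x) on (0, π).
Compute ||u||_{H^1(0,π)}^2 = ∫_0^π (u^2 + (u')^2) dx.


||u||_{H^1(0,π)}^2 = -624/7 + 513*π/2

u'(x) = -15*sin(5*x) + 6*cos(2*x) + 15*cos(5*x).
Expand u² and (u')² and integrate term by term on (0, π), using: for integers n ≥ 1, ∫_0^π sin²(nx) dx = ∫_0^π cos²(nx) dx = π/2; for n ≠ n', ∫_0^π sin(nx)sin(n'x) dx = ∫_0^π cos(nx)cos(n'x) dx = 0; and by product-to-sum, ∫_0^π sin(nx)cos(n'x) dx = ½∫_0^π [sin((n+n')x) + sin((n−n')x)] dx, which is 0 when n+n' is even and 2n/(n²−n'²) when n+n' is odd (it need not vanish on (0, π)).
  u² squared terms: (3)²·∫cos(5x)² dx = 9·π/2 = 9*π/2;  (3)²·∫sin(2x)² dx = 9·π/2 = 9*π/2;  (3)²·∫sin(5x)² dx = 9·π/2 = 9*π/2.
  u² cross terms: 2·(3)·(3)·∫cos(5x)·sin(2x) dx = 18·(-4/21) = -24/7;  2·(3)·(3)·∫cos(5x)·sin(5x) dx = 18·(0) = 0;  2·(3)·(3)·∫sin(2x)·sin(5x) dx = 18·(0) = 0.
  So ∫_0^π u² dx = 9*π/2 + 9*π/2 + 9*π/2 − 24/7 + 0 + 0 = -24/7 + 27*π/2.
  (u')² squared terms: (-15)²·∫sin(5x)² dx = 225·π/2 = 225*π/2;  (6)²·∫cos(2x)² dx = 36·π/2 = 18*π;  (15)²·∫cos(5x)² dx = 225·π/2 = 225*π/2.
  (u')² cross terms: 2·(-15)·(6)·∫sin(5x)·cos(2x) dx = -180·(10/21) = -600/7;  2·(-15)·(15)·∫sin(5x)·cos(5x) dx = -450·(0) = 0;  2·(6)·(15)·∫cos(2x)·cos(5x) dx = 180·(0) = 0.
  So ∫_0^π (u')² dx = 225*π/2 + 18*π + 225*π/2 − 600/7 + 0 + 0 = -600/7 + 243*π.
||u||_{H^1}^2 = (-24/7 + 27*π/2) + (-600/7 + 243*π) = -624/7 + 513*π/2.


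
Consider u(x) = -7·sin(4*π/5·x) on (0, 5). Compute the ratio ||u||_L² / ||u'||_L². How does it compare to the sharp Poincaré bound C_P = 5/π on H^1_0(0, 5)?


||u||_L² / ||u'||_L² = 5/(4*π) < C_P = 5/π.

u(x) = -7·sin(4*π/5·x), so u'(x) = -28*π*cos(4*π*x/5)/5.
Writing u(x) = A·sin(kπx/L) with A = -7 and k = 4, use ∫_0^L sin²(kπx/L) dx = L/2 and ∫_0^L cos²(kπx/L) dx = L/2.
u² = 49·sin²(4*π/5·x) and (u')² = 784*π^2/25·cos²(4*π/5·x), and each of sin², cos² integrates to L/2 = 5/2 over (0, 5).
∫_0^5 u² dx = 245/2, so ||u||_L² = 7*sqrt(10)/2.
∫_0^5 (u')² dx = 392*π^2/5, so ||u'||_L² = 14*sqrt(10)*π/5.
Ratio ||u||_L² / ||u'||_L² = 5/(4*π).
Sharp Poincaré constant on H^1_0(0, 5) is C_P = L/π = 5/π, achieved by sin(π/5·x).
This is the k = 4 harmonic; the ratio L/(kπ) is strictly less than C_P = L/π, consistent with the sharp inequality ||u||_L² ≤ C_P ||u'||_L².


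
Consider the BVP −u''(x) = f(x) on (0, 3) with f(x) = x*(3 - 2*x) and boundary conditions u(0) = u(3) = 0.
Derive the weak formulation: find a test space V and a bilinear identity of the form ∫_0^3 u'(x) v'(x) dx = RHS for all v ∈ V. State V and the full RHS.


V = H^1_0(0, 3) (so v(0) = v(3) = 0); weak form: ∫_0^3 u'v' dx = ∫_0^3 (x*(3 - 2*x)) v dx for all v ∈ V.

Multiply both sides by a test function v and integrate from 0 to 3:
  ∫_0^3 −u''(x) v(x) dx = ∫_0^3 f(x) v(x) dx.
Integrate the LHS by parts once:
  ∫_0^3 −u'' v dx = −[u'(x) v(x)]_0^3 + ∫_0^3 u'(x) v'(x) dx.
Thus ∫_0^3 u'(x) v'(x) dx = ∫_0^3 f(x) v(x) dx + [u'(x) v(x)]_0^3.
Choose V so that boundary terms are either known or forced to vanish.
u is Dirichlet: u(0) = u(3) = 0. Let V = H^1_0(0, 3); then v(0) = v(3) = 0, and [u' v]_0^3 = 0.
Weak formulation: find u (satisfying any essential BC) such that ∫_0^3 u'(x) v'(x) dx = ∫_0^3 f v dx for all v ∈ V.
Substituting f(x) = x*(3 - 2*x), the right-hand side is ∫_0^3 (x*(3 - 2*x)) v dx.


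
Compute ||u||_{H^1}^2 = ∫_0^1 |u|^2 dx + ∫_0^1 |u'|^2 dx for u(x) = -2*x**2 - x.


||u||_{H^1}^2 = 187/15

The H^1 norm (squared) on an interval (0, L) is
  ||u||_{H^1}^2 = ∫_0^L u(x)^2 dx + ∫_0^L u'(x)^2 dx.
Compute u'(x) = -4*x - 1.
Then u(x)^2 = 4*x**4 + 4*x**3 + x**2 and u'(x)^2 = 16*x**2 + 8*x + 1.
Integrate each monomial from 0 to 1 using ∫_0^1 c·x^n dx = c·1^(n+1)/(n+1):
  ∫_0^1 u(x)^2 dx = ∫_0^1 (4*x^4 + 4*x^3 + x^2) dx. Term by term:
    ∫_0^1 4*x^4 dx = 4/5;  ∫_0^1 4*x^3 dx = 1;  ∫_0^1 x^2 dx = 1/3.
  Sum: 4/5 + 1 + 1/3 = 32/15.
  ∫_0^1 u'(x)^2 dx = ∫_0^1 (16*x^2 + 8*x + 1) dx. Term by term:
    ∫_0^1 16*x^2 dx = 16/3;  ∫_0^1 8*x dx = 4;  ∫_0^1 1 dx = 1.
  Sum: 16/3 + 4 + 1 = 31/3.
Adding: ||u||_{H^1}^2 = 32/15 + 31/3 = 187/15.


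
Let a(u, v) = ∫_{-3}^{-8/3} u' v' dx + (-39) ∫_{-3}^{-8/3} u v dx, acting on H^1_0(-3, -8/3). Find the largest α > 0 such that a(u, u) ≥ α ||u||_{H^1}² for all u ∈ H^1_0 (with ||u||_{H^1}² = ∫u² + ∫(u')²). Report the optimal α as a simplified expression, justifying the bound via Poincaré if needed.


α = 3*(-13 + 3*π^2)/(1 + 9*π^2)

Coercivity of a(·,·) on H^1_0(-3, -8/3) means a(u, u) ≥ α ||u||_{H^1}² for every u ∈ H^1_0.
The interval has length L = 1/3, and Poincaré/coercivity depend only on L. Here a(u, u) = ∫(u')² + (-39)·∫u².
Here c = -39 < 0 with |c| < (π/L)² = 9*π^2, so coercivity still holds. The condition a(u,u) ≥ α||u||_{H^1}² reads (1−α)∫(u')² ≥ (α−c)∫u². Any admissible α is ≤ 1 (rapidly oscillating u have ∫u²/∫(u')² → 0), and α = 1 would force 0 ≥ (1−c)∫u², impossible since c < 1; so 1−α > 0. By the sharp Poincaré inequality on H^1_0 of an interval of length L, ∫(u')² ≥ (π/L)²∫u² with equality for the first sine mode sin(π(x−x₀)/L) (x₀ the left endpoint), so the inequality holds for all u iff (1−α)(π/L)² ≥ α − c, i.e. α ≤ ((π/L)² + c)/((π/L)² + 1) = (1 + c(L/π)²)/(1 + (L/π)²). (Direct route, valid since c ≤ 0: Poincaré gives c∫u² ≥ c(L/π)²∫(u')², so a(u,u) ≥ (1 + c(L/π)²)∫(u')², while ||u||_{H^1}² ≤ (1 + (L/π)²)∫(u')²; dividing yields the same α.) With (π/L)² = 9*π^2 and c = -39, the largest admissible constant is α = ((π/L)² + c)/((π/L)² + 1).
Simplifying, α = 3*(-13 + 3*π^2)/(1 + 9*π^2).
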